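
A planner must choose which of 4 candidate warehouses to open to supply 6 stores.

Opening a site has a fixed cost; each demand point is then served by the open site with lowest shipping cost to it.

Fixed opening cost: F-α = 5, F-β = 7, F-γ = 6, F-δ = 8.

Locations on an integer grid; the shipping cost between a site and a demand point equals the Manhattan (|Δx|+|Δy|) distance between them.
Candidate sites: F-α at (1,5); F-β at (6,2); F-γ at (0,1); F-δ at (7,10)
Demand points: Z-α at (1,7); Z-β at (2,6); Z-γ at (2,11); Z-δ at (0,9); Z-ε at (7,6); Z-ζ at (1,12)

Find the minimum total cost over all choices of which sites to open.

Open {F-α}: assign each demand point to its cheapest open site.
  Z-α→F-α 2, Z-β→F-α 2, Z-γ→F-α 7, Z-δ→F-α 5, Z-ε→F-α 7, Z-ζ→F-α 7
  shipping cost 30, fixed 5 → total 35.
Compare {F-α, F-δ}: shipping cost 26 + fixed 13 = 39.
Compare {F-α, F-β}: shipping cost 28 + fixed 12 = 40.
Compare {F-α, F-γ}: shipping cost 30 + fixed 11 = 41.
All other subsets cost ≥ 39. Minimum total cost: 35.

35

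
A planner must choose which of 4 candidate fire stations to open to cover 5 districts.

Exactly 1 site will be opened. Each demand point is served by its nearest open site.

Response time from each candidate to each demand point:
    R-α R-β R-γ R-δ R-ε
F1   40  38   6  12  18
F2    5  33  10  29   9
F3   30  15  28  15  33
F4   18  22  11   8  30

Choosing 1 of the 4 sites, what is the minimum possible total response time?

86

Open {F2}.
  R-α→F2 5, R-β→F2 33, R-γ→F2 10, R-δ→F2 29, R-ε→F2 9  ⇒ total 86.
Compare {F4}: total 89.
Compare {F1}: total 114.
No size-1 selection does better; minimum is 86.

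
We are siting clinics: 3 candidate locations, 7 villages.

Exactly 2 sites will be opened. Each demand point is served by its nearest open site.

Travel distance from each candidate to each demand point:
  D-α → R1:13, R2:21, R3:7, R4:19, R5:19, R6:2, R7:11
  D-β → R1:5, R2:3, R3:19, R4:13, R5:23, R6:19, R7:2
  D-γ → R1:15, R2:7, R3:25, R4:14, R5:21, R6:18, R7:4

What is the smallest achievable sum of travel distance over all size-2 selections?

Open {D-α, D-β}.
  R1→D-β 5, R2→D-β 3, R3→D-α 7, R4→D-β 13, R5→D-α 19, R6→D-α 2, R7→D-β 2  ⇒ total 51.
Compare {D-α, D-γ}: total 66.
Compare {D-β, D-γ}: total 81.

51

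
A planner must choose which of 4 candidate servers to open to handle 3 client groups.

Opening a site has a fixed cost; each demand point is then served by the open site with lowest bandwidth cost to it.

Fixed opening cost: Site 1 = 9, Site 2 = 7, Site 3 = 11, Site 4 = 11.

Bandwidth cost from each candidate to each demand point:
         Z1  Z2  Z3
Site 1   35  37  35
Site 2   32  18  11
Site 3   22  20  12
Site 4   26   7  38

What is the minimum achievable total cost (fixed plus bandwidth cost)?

Open {Site 2, Site 4}: assign each demand point to its cheapest open site.
  Z1→Site 4 26, Z2→Site 4 7, Z3→Site 2 11
  bandwidth cost 44, fixed 18 → total 62.
Compare {Site 3, Site 4}: bandwidth cost 41 + fixed 22 = 63.
Compare {Site 3}: bandwidth cost 54 + fixed 11 = 65.
Compare {Site 2}: bandwidth cost 61 + fixed 7 = 68.
All other subsets cost ≥ 63. Minimum total cost: 62.

62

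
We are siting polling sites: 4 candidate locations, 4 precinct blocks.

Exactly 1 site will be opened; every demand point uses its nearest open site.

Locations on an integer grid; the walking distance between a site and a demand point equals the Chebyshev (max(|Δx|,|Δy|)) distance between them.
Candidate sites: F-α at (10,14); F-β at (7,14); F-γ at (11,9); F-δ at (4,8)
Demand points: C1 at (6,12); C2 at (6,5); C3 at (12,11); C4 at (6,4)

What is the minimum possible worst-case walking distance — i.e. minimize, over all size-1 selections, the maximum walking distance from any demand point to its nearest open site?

5

Open {F-γ}.
  Farthest demand point is C1 at walking distance 5 (to F-γ); all others are ≤ 5.
With {F-δ} the worst case is 8.
With {F-α} the worst case is 10.
No size-1 selection achieves below 5.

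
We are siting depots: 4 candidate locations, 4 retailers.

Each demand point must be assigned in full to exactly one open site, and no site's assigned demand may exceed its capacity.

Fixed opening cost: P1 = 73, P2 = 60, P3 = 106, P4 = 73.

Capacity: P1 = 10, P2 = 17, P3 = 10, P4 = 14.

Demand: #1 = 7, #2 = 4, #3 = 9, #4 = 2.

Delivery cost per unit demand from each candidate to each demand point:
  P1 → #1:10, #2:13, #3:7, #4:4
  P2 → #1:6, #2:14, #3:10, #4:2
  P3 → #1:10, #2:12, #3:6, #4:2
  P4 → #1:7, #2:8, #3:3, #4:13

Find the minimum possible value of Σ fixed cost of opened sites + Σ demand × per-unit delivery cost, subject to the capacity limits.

Open {P2, P4}; cheapest assignment that respects the capacities:
  P2 (cap 17, load 9): #1, #4 — cost 7×6 + 2×2 = 46
  P4 (cap 14, load 13): #2, #3 — cost 4×8 + 9×3 = 59
  Shipping 105, fixed 133 → total 238.
  Any other capacity-feasible assignment to {P2, P4} ships for at least 105.
Compare {P1, P4}: its best feasible assignment gives total 283.
Compare {P1, P2}: its best feasible assignment gives total 298.
Every other set of open sites that can feasibly serve all demand totals ≥ 283 even under its best assignment. Minimum: 238.

238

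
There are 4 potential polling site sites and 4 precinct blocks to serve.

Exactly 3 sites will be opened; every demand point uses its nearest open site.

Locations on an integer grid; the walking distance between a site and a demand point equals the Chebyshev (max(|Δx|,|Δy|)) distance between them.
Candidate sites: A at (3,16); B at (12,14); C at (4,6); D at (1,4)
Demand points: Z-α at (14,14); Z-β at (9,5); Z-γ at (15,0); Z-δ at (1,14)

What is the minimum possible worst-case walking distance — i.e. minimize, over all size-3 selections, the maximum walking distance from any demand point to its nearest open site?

Open {A, B, C}.
  Farthest demand point is Z-γ at walking distance 11 (to C); all others are ≤ 11.
With {A, C, D} the worst case is 11.
With {B, C, D} the worst case is 11.
No size-3 selection achieves below 11.

11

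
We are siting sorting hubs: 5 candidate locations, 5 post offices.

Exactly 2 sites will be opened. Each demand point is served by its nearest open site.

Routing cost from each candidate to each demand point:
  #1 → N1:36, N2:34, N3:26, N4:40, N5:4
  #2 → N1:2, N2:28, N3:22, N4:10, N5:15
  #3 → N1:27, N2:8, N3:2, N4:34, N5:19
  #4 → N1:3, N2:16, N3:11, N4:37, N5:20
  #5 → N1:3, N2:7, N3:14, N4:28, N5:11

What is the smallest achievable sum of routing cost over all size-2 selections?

Open {#2, #3}.
  N1→#2 2, N2→#3 8, N3→#3 2, N4→#2 10, N5→#2 15  ⇒ total 37.
Compare {#2, #5}: total 44.
Compare {#3, #5}: total 51.
No size-2 selection does better; minimum is 37.

37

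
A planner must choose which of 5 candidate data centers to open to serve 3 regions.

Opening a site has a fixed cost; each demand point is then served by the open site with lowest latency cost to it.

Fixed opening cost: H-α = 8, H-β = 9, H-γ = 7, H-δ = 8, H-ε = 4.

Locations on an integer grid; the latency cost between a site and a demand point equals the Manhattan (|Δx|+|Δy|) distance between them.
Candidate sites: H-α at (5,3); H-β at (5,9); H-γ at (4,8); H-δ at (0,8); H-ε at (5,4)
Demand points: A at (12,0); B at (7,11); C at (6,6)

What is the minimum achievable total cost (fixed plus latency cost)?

27

Open {H-ε}: assign each demand point to its cheapest open site.
  A→H-ε 11, B→H-ε 9, C→H-ε 3
  latency cost 23, fixed 4 → total 27.
Compare {H-β, H-ε}: latency cost 18 + fixed 13 = 31.
Compare {H-γ, H-ε}: latency cost 20 + fixed 11 = 31.
Compare {H-α}: latency cost 24 + fixed 8 = 32.
All other subsets cost ≥ 31. Minimum total cost: 27.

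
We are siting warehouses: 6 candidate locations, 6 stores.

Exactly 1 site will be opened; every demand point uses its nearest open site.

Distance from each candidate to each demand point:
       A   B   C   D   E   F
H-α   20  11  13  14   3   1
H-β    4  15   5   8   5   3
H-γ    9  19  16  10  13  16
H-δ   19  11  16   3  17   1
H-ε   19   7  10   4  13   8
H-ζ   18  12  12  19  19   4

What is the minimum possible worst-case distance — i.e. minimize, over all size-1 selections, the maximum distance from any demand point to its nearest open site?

15

Open {H-β}.
  Farthest demand point is B at distance 15 (to H-β); all others are ≤ 15.
With {H-γ} the worst case is 19.
With {H-δ} the worst case is 19.
No size-1 selection achieves below 15.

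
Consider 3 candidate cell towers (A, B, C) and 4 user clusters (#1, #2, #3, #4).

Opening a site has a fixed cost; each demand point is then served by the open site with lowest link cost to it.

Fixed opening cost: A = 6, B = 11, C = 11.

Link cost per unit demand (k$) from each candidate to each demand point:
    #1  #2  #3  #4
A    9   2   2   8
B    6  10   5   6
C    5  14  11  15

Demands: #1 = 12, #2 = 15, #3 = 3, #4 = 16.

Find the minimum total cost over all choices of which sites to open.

Open {A, B, C}: assign each demand point to its cheapest open site.
  #1→C 12×5=60, #2→A 15×2=30, #3→A 3×2=6, #4→B 16×6=96
  link cost 192, fixed 28 → total 220.
Compare {A, B}: link cost 204 + fixed 17 = 221.
Compare {A, C}: link cost 224 + fixed 17 = 241.
Compare {A}: link cost 272 + fixed 6 = 278.
All other subsets cost ≥ 221. Minimum total cost: 220.

220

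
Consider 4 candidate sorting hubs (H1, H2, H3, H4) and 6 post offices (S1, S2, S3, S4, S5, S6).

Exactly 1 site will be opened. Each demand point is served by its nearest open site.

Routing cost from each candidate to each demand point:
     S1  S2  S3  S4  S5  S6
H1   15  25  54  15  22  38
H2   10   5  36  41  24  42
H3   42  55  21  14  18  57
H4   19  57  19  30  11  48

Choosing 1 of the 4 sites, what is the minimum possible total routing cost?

158

Open {H2}.
  S1→H2 10, S2→H2 5, S3→H2 36, S4→H2 41, S5→H2 24, S6→H2 42  ⇒ total 158.
Compare {H1}: total 169.
Compare {H4}: total 184.
No size-1 selection does better; minimum is 158.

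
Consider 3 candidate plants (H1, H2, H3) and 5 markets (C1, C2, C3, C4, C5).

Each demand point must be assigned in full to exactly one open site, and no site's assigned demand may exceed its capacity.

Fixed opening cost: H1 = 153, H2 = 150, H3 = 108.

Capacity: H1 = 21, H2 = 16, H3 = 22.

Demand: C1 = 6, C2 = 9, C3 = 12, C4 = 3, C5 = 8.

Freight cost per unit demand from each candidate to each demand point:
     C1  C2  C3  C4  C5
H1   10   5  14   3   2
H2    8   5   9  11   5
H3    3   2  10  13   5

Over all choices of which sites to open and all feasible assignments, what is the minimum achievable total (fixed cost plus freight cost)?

469

Open {H1, H3}; cheapest assignment that respects the capacities:
  H1 (cap 21, load 20): C2, C4, C5 — cost 9×5 + 3×3 + 8×2 = 70
  H3 (cap 22, load 18): C1, C3 — cost 6×3 + 12×10 = 138
  Shipping 208, fixed 261 → total 469.
  Any other capacity-feasible assignment to {H1, H3} ships for at least 208.
Compare {H1, H2, H3}: its best feasible assignment gives total 580.
Every other set of open sites that can feasibly serve all demand totals ≥ 580 even under its best assignment. Minimum: 469.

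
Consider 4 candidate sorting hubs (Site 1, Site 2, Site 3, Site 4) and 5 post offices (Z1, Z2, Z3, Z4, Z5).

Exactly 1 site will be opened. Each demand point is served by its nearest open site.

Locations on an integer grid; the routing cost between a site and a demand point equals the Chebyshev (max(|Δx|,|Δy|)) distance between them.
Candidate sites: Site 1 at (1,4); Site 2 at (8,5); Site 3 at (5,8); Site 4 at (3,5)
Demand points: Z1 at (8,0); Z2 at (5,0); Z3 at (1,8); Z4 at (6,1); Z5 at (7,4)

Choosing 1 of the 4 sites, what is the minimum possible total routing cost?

Open {Site 4}.
  Z1→Site 4 5, Z2→Site 4 5, Z3→Site 4 3, Z4→Site 4 4, Z5→Site 4 4  ⇒ total 21.
Compare {Site 2}: total 22.
Compare {Site 1}: total 26.
No size-1 selection does better; minimum is 21.

21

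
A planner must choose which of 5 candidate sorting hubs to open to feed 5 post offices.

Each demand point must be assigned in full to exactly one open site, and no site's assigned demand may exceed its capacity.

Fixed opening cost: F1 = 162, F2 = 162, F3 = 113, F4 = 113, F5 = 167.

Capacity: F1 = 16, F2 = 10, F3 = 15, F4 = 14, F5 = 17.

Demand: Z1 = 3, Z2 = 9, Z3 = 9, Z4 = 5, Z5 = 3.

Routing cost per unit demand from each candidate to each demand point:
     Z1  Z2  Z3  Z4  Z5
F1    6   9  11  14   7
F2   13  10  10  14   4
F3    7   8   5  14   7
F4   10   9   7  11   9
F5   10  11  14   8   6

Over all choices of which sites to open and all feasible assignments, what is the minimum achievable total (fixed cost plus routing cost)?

Open {F3, F4}; cheapest assignment that respects the capacities:
  F3 (cap 15, load 15): Z1, Z3, Z5 — cost 3×7 + 9×5 + 3×7 = 87
  F4 (cap 14, load 14): Z2, Z4 — cost 9×9 + 5×11 = 136
  Shipping 223, fixed 226 → total 449.
  Any other capacity-feasible assignment to {F3, F4} ships for at least 223.
Compare {F3, F5}: its best feasible assignment gives total 503.
Compare {F1, F3}: its best feasible assignment gives total 510.
Every other set of open sites that can feasibly serve all demand totals ≥ 503 even under its best assignment. Minimum: 449.

449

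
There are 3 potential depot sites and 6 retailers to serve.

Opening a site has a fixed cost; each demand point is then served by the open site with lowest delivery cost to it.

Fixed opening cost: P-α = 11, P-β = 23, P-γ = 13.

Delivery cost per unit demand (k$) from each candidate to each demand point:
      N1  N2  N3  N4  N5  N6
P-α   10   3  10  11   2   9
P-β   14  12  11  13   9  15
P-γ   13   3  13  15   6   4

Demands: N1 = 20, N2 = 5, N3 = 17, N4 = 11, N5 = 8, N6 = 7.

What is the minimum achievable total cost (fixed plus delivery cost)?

Open {P-α, P-γ}: assign each demand point to its cheapest open site.
  N1→P-α 20×10=200, N2→P-α 5×3=15, N3→P-α 17×10=170, N4→P-α 11×11=121, N5→P-α 8×2=16, N6→P-γ 7×4=28
  delivery cost 550, fixed 24 → total 574.
Compare {P-α}: delivery cost 585 + fixed 11 = 596.
Compare {P-α, P-β, P-γ}: delivery cost 550 + fixed 47 = 597.
Compare {P-α, P-β}: delivery cost 585 + fixed 34 = 619.
All other subsets cost ≥ 596. Minimum total cost: 574.

574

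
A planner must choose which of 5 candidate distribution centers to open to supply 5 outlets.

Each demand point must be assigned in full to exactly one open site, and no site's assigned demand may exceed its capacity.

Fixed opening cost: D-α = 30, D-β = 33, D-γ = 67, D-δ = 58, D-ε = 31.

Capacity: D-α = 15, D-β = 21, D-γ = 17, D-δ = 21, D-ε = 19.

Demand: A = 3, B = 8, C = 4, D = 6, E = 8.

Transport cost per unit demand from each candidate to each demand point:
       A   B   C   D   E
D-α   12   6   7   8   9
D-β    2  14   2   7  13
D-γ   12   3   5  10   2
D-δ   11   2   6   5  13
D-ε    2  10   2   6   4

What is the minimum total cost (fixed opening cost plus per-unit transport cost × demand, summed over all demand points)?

181

Open {D-δ, D-ε}; cheapest assignment that respects the capacities:
  D-δ (cap 21, load 14): B, D — cost 8×2 + 6×5 = 46
  D-ε (cap 19, load 15): A, C, E — cost 3×2 + 4×2 + 8×4 = 46
  Shipping 92, fixed 89 → total 181.
  Any other capacity-feasible assignment to {D-δ, D-ε} ships for at least 92.
Compare {D-γ, D-ε}: its best feasible assignment gives total 188.
Compare {D-β, D-γ}: its best feasible assignment gives total 196.
Every other set of open sites that can feasibly serve all demand totals ≥ 188 even under its best assignment. Minimum: 181.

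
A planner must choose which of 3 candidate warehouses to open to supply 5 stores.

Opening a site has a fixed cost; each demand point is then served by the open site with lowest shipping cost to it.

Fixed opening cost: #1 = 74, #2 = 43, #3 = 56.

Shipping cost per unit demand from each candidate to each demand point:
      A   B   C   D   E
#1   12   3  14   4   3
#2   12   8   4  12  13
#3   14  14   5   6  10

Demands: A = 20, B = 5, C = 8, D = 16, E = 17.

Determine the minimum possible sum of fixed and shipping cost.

Open {#1, #2}: assign each demand point to its cheapest open site.
  A→#1 20×12=240, B→#1 5×3=15, C→#2 8×4=32, D→#1 16×4=64, E→#1 17×3=51
  shipping cost 402, fixed 117 → total 519.
Compare {#1, #3}: shipping cost 410 + fixed 130 = 540.
Compare {#1}: shipping cost 482 + fixed 74 = 556.
Compare {#1, #2, #3}: shipping cost 402 + fixed 173 = 575.
All other subsets cost ≥ 540. Minimum total cost: 519.

519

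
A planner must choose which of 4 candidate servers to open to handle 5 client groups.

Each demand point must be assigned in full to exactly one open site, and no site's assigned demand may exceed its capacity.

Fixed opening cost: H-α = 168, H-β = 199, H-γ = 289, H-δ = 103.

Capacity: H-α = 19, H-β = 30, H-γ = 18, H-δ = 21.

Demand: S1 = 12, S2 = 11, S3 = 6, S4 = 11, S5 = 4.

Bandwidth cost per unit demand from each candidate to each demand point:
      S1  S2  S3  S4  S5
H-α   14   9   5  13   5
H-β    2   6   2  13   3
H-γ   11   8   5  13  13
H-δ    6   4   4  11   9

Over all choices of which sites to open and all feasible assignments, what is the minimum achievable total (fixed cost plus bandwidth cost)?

Open {H-β, H-δ}; cheapest assignment that respects the capacities:
  H-β (cap 30, load 27): S1, S4, S5 — cost 12×2 + 11×13 + 4×3 = 179
  H-δ (cap 21, load 17): S2, S3 — cost 11×4 + 6×4 = 68
  Shipping 247, fixed 302 → total 549.
  Any other capacity-feasible assignment to {H-β, H-δ} ships for at least 247.
Compare {H-α, H-β}: its best feasible assignment gives total 632.
Compare {H-α, H-β, H-δ}: its best feasible assignment gives total 705.
Every other set of open sites that can feasibly serve all demand totals ≥ 632 even under its best assignment. Minimum: 549.

549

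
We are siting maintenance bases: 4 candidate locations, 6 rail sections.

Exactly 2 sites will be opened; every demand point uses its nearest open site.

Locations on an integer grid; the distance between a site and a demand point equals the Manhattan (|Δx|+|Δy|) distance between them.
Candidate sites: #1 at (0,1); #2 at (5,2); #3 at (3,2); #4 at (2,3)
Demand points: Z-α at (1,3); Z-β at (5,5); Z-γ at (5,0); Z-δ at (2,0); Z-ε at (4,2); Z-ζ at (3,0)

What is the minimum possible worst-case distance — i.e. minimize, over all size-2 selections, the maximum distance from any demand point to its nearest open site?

3

Open {#2, #3}.
  Farthest demand point is Z-α at distance 3 (to #3); all others are ≤ 3.
With {#1, #2} the worst case is 4.
With {#2, #4} the worst case is 4.
No size-2 selection achieves below 3.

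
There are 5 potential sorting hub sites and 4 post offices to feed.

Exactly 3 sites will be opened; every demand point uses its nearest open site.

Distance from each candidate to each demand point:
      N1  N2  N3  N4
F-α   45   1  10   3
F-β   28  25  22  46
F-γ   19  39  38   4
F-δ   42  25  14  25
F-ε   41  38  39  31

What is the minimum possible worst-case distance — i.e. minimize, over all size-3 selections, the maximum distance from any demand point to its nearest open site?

Open {F-α, F-β, F-γ}.
  Farthest demand point is N1 at distance 19 (to F-γ); all others are ≤ 19.
With {F-α, F-γ, F-δ} the worst case is 19.
With {F-α, F-γ, F-ε} the worst case is 19.
No size-3 selection achieves below 19.

19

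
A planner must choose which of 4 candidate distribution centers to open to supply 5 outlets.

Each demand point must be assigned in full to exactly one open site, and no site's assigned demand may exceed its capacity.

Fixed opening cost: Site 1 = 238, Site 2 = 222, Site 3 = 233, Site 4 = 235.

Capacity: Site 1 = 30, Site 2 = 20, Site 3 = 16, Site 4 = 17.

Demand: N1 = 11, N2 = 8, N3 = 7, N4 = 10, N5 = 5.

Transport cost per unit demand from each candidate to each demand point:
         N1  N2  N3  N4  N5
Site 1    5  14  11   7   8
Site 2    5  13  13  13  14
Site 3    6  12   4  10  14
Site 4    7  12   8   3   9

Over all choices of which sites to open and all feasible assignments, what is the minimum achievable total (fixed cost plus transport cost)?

760

Open {Site 1, Site 3}; cheapest assignment that respects the capacities:
  Site 1 (cap 30, load 26): N1, N4, N5 — cost 11×5 + 10×7 + 5×8 = 165
  Site 3 (cap 16, load 15): N2, N3 — cost 8×12 + 7×4 = 124
  Shipping 289, fixed 471 → total 760.
  Any other capacity-feasible assignment to {Site 1, Site 3} ships for at least 289.
Compare {Site 1, Site 4}: its best feasible assignment gives total 766.
Compare {Site 1, Site 2}: its best feasible assignment gives total 806.
Every other set of open sites that can feasibly serve all demand totals ≥ 766 even under its best assignment. Minimum: 760.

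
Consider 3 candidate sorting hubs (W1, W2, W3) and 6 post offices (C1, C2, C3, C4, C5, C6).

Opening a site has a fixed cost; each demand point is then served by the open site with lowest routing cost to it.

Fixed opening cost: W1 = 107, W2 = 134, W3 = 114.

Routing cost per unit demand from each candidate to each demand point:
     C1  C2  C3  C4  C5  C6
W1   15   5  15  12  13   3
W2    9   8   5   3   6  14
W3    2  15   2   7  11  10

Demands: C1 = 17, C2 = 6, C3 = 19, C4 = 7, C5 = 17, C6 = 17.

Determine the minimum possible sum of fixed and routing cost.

610

Open {W1, W3}: assign each demand point to its cheapest open site.
  C1→W3 17×2=34, C2→W1 6×5=30, C3→W3 19×2=38, C4→W3 7×7=49, C5→W3 17×11=187, C6→W1 17×3=51
  routing cost 389, fixed 221 → total 610.
Compare {W1, W2, W3}: routing cost 276 + fixed 355 = 631.
Compare {W2, W3}: routing cost 413 + fixed 248 = 661.
Compare {W3}: routing cost 568 + fixed 114 = 682.
All other subsets cost ≥ 631. Minimum total cost: 610.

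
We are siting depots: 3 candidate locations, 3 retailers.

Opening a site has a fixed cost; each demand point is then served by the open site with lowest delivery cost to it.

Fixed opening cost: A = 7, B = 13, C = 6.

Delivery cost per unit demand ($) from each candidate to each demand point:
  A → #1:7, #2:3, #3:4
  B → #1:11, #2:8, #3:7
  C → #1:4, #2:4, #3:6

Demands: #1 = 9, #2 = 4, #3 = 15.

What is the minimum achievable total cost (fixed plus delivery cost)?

Open {A, C}: assign each demand point to its cheapest open site.
  #1→C 9×4=36, #2→A 4×3=12, #3→A 15×4=60
  delivery cost 108, fixed 13 → total 121.
Compare {A, B, C}: delivery cost 108 + fixed 26 = 134.
Compare {A}: delivery cost 135 + fixed 7 = 142.
Compare {C}: delivery cost 142 + fixed 6 = 148.
All other subsets cost ≥ 134. Minimum total cost: 121.

121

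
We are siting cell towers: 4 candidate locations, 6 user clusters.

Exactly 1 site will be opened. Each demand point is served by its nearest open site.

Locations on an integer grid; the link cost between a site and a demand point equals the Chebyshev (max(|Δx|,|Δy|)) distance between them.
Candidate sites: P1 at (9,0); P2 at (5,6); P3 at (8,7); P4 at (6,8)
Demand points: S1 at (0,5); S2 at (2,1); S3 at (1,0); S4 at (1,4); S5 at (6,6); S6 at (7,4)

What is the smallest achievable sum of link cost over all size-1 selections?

23

Open {P2}.
  S1→P2 5, S2→P2 5, S3→P2 6, S4→P2 4, S5→P2 1, S6→P2 2  ⇒ total 23.
Compare {P4}: total 32.
Compare {P3}: total 33.
No size-1 selection does better; minimum is 23.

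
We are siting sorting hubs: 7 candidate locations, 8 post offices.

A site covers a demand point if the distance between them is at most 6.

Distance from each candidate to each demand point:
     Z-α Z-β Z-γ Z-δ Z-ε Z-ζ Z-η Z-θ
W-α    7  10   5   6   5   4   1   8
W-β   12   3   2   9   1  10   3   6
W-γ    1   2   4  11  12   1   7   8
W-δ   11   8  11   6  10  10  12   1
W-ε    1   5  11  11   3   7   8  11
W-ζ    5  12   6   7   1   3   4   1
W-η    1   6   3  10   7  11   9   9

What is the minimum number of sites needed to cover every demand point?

Coverage sets (demand points within 6 of each site):
  W-α: {Z-γ, Z-δ, Z-ε, Z-ζ, Z-η}
  W-β: {Z-β, Z-γ, Z-ε, Z-η, Z-θ}
  W-γ: {Z-α, Z-β, Z-γ, Z-ζ}
  W-δ: {Z-δ, Z-θ}
  W-ε: {Z-α, Z-β, Z-ε}
  W-ζ: {Z-α, Z-γ, Z-ε, Z-ζ, Z-η, Z-θ}
  W-η: {Z-α, Z-β, Z-γ}
No 2 sites suffice: every size-2 union leaves at least one demand point uncovered.
But {W-α, W-β, W-γ} covers everything, so the minimum is 3.

3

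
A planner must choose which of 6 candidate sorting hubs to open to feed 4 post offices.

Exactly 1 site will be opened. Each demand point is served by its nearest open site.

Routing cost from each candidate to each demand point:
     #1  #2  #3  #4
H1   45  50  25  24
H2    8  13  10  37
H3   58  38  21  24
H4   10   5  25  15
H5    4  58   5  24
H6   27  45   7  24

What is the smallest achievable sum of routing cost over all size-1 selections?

Open {H4}.
  #1→H4 10, #2→H4 5, #3→H4 25, #4→H4 15  ⇒ total 55.
Compare {H2}: total 68.
Compare {H5}: total 91.
No size-1 selection does better; minimum is 55.

55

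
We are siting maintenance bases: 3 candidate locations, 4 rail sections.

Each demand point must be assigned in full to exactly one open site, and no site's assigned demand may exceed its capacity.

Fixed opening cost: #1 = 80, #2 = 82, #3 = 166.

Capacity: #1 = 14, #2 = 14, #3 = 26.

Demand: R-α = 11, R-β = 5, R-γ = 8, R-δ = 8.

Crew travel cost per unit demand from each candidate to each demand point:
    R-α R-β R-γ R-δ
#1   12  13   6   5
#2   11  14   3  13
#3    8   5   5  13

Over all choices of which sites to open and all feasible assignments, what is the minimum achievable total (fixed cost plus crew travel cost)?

439

Open {#1, #3}; cheapest assignment that respects the capacities:
  #1 (cap 14, load 8): R-δ — cost 8×5 = 40
  #3 (cap 26, load 24): R-α, R-β, R-γ — cost 11×8 + 5×5 + 8×5 = 153
  Shipping 193, fixed 246 → total 439.
  Any other capacity-feasible assignment to {#1, #3} ships for at least 193.
Compare {#2, #3}: its best feasible assignment gives total 489.
Compare {#1, #2, #3}: its best feasible assignment gives total 505.
Every other set of open sites that can feasibly serve all demand totals ≥ 489 even under its best assignment. Minimum: 439.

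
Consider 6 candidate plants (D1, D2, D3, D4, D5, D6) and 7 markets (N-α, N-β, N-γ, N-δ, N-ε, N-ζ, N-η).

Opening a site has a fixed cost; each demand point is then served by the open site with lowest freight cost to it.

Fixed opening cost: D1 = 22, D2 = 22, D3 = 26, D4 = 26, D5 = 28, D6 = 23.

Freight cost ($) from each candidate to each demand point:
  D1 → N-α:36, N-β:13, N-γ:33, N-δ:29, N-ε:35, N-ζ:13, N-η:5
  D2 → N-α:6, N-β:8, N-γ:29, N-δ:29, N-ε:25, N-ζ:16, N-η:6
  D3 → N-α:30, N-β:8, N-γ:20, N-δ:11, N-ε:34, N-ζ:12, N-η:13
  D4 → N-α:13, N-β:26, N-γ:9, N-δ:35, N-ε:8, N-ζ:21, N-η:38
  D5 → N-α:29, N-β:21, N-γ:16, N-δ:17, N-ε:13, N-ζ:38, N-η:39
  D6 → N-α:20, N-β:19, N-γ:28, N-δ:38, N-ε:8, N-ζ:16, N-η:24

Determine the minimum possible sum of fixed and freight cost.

Open {D3, D4}: assign each demand point to its cheapest open site.
  N-α→D4 13, N-β→D3 8, N-γ→D4 9, N-δ→D3 11, N-ε→D4 8, N-ζ→D3 12, N-η→D3 13
  freight cost 74, fixed 52 → total 126.
Compare {D2, D4}: freight cost 82 + fixed 48 = 130.
Compare {D2, D5}: freight cost 82 + fixed 50 = 132.
Compare {D2, D3, D4}: freight cost 60 + fixed 74 = 134.
All other subsets cost ≥ 130. Minimum total cost: 126.

126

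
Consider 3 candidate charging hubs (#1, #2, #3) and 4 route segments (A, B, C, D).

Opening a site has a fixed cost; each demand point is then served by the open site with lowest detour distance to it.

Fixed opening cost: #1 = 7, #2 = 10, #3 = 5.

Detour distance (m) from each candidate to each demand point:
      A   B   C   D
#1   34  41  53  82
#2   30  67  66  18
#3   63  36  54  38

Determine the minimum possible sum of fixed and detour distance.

153

Open {#2, #3}: assign each demand point to its cheapest open site.
  A→#2 30, B→#3 36, C→#3 54, D→#2 18
  detour distance 138, fixed 15 → total 153.
Compare {#1, #2}: detour distance 142 + fixed 17 = 159.
Compare {#1, #2, #3}: detour distance 137 + fixed 22 = 159.
Compare {#1, #3}: detour distance 161 + fixed 12 = 173.
All other subsets cost ≥ 159. Minimum total cost: 153.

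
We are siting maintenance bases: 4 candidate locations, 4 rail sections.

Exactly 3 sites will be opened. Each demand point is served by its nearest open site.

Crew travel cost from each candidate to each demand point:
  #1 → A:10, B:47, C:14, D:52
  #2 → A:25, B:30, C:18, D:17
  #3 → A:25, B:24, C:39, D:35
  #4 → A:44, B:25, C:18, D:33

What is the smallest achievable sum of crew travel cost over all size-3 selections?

Open {#1, #2, #3}.
  A→#1 10, B→#3 24, C→#1 14, D→#2 17  ⇒ total 65.
Compare {#1, #2, #4}: total 66.
Compare {#1, #3, #4}: total 81.
No size-3 selection does better; minimum is 65.

65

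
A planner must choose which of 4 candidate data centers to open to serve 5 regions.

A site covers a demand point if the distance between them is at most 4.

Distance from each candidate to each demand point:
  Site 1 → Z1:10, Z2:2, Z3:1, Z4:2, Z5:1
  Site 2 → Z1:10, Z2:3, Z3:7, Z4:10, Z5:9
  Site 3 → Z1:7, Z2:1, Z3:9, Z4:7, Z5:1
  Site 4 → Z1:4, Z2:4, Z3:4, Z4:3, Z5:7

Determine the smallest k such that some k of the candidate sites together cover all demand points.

Coverage sets (demand points within 4 of each site):
  Site 1: {Z2, Z3, Z4, Z5}
  Site 2: {Z2}
  Site 3: {Z2, Z5}
  Site 4: {Z1, Z2, Z3, Z4}
No single site covers all 5 demand points.
But {Site 1, Site 4} covers everything, so the minimum is 2.

2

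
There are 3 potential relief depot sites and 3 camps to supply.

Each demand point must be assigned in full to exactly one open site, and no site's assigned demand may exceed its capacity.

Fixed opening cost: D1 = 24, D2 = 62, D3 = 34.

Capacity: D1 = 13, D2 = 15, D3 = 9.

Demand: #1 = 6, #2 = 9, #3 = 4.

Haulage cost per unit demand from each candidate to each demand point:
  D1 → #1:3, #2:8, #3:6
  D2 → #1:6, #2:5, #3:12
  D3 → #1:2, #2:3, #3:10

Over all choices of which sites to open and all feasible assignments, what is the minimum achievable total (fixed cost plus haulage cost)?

Open {D1, D3}; cheapest assignment that respects the capacities:
  D1 (cap 13, load 10): #1, #3 — cost 6×3 + 4×6 = 42
  D3 (cap 9, load 9): #2 — cost 9×3 = 27
  Shipping 69, fixed 58 → total 127.
  Any other capacity-feasible assignment to {D1, D3} ships for at least 69.
Compare {D1, D2}: its best feasible assignment gives total 173.
Compare {D1, D2, D3}: its best feasible assignment gives total 189.
Every other set of open sites that can feasibly serve all demand totals ≥ 173 even under its best assignment. Minimum: 127.

127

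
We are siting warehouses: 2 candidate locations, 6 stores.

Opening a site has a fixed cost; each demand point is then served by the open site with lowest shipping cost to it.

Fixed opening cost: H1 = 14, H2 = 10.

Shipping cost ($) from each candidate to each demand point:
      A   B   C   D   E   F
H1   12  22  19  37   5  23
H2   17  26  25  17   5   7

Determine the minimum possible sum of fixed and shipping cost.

106

Open {H1, H2}: assign each demand point to its cheapest open site.
  A→H1 12, B→H1 22, C→H1 19, D→H2 17, E→H1 5, F→H2 7
  shipping cost 82, fixed 24 → total 106.
Compare {H2}: shipping cost 97 + fixed 10 = 107.
Compare {H1}: shipping cost 118 + fixed 14 = 132.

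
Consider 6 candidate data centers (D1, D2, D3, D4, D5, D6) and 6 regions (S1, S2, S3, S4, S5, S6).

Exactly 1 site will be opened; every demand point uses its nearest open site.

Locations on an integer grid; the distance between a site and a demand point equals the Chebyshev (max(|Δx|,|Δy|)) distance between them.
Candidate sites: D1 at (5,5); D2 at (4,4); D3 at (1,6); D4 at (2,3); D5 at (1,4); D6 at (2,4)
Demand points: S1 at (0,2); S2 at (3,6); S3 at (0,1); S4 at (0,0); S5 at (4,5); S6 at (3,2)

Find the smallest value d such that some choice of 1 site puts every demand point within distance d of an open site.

3

Open {D4}.
  Farthest demand point is S2 at distance 3 (to D4); all others are ≤ 3.
With {D2} the worst case is 4.
With {D5} the worst case is 4.
No size-1 selection achieves below 3.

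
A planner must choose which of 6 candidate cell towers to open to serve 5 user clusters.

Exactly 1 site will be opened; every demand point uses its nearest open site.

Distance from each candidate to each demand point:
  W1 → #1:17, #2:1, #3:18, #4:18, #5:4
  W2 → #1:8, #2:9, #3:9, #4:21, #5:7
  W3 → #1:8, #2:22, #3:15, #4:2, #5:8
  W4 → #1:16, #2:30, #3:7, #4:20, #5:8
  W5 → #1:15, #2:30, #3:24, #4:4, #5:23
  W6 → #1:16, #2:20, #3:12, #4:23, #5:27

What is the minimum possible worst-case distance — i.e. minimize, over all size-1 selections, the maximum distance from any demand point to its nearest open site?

18

Open {W1}.
  Farthest demand point is #3 at distance 18 (to W1); all others are ≤ 18.
With {W2} the worst case is 21.
With {W3} the worst case is 22.
No size-1 selection achieves below 18.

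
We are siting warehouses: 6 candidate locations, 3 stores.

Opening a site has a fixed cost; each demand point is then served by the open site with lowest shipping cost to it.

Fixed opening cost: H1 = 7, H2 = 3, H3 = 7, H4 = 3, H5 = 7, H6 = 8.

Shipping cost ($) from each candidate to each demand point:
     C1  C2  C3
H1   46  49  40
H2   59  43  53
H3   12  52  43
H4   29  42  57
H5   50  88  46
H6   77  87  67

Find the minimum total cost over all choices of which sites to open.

107

Open {H3, H4}: assign each demand point to its cheapest open site.
  C1→H3 12, C2→H4 42, C3→H3 43
  shipping cost 97, fixed 10 → total 107.
Compare {H2, H3}: shipping cost 98 + fixed 10 = 108.
Compare {H2, H3, H4}: shipping cost 97 + fixed 13 = 110.
Compare {H1, H3, H4}: shipping cost 94 + fixed 17 = 111.
All other subsets cost ≥ 108. Minimum total cost: 107.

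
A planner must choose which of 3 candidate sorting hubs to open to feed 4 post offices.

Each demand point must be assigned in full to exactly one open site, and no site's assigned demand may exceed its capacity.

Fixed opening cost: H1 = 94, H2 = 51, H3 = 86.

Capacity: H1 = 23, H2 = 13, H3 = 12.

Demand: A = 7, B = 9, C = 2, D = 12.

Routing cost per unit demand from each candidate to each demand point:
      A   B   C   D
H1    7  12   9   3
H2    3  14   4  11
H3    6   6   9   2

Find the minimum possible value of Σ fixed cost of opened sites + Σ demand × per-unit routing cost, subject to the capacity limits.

318

Open {H1, H2}; cheapest assignment that respects the capacities:
  H1 (cap 23, load 21): B, D — cost 9×12 + 12×3 = 144
  H2 (cap 13, load 9): A, C — cost 7×3 + 2×4 = 29
  Shipping 173, fixed 145 → total 318.
  Any other capacity-feasible assignment to {H1, H2} ships for at least 173.
Compare {H1, H3}: its best feasible assignment gives total 337.
Compare {H1, H2, H3}: its best feasible assignment gives total 350.
Every other set of open sites that can feasibly serve all demand totals ≥ 337 even under its best assignment. Minimum: 318.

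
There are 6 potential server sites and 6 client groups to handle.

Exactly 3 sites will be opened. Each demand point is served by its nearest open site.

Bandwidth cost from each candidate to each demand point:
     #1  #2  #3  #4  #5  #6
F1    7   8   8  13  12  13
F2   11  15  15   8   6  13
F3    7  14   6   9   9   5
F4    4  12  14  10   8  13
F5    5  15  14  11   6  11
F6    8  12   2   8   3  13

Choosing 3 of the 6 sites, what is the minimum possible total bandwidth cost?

Open {F1, F3, F6}.
  #1→F1 7, #2→F1 8, #3→F6 2, #4→F6 8, #5→F6 3, #6→F3 5  ⇒ total 33.
Compare {F3, F4, F6}: total 34.
Compare {F3, F5, F6}: total 35.
No size-3 selection does better; minimum is 33.

33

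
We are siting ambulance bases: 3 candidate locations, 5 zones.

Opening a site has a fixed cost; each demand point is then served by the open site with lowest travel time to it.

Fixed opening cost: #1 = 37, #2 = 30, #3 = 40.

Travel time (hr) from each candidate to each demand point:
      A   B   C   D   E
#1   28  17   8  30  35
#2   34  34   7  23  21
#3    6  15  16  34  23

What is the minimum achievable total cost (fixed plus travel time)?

134

Open {#3}: assign each demand point to its cheapest open site.
  A→#3 6, B→#3 15, C→#3 16, D→#3 34, E→#3 23
  travel time 94, fixed 40 → total 134.
Compare {#2, #3}: travel time 72 + fixed 70 = 142.
Compare {#2}: travel time 119 + fixed 30 = 149.
Compare {#1}: travel time 118 + fixed 37 = 155.
All other subsets cost ≥ 142. Minimum total cost: 134.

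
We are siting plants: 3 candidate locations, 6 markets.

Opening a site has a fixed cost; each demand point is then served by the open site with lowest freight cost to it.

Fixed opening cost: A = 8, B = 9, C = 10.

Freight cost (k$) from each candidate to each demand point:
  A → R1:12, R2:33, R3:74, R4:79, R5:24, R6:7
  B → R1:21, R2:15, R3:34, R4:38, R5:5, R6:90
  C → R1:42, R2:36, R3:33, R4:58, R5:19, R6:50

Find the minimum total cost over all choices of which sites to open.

128

Open {A, B}: assign each demand point to its cheapest open site.
  R1→A 12, R2→B 15, R3→B 34, R4→B 38, R5→B 5, R6→A 7
  freight cost 111, fixed 17 → total 128.
Compare {A, B, C}: freight cost 110 + fixed 27 = 137.
Compare {A, C}: freight cost 162 + fixed 18 = 180.
Compare {B, C}: freight cost 162 + fixed 19 = 181.
All other subsets cost ≥ 137. Minimum total cost: 128.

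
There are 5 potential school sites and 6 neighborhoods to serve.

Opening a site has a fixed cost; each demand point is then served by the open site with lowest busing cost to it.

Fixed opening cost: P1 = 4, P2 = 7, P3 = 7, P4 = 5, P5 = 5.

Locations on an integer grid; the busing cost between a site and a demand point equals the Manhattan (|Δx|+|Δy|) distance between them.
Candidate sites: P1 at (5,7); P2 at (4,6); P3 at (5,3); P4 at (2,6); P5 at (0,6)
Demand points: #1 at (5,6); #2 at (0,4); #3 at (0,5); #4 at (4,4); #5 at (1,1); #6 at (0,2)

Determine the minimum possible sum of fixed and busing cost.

Open {P1, P5}: assign each demand point to its cheapest open site.
  #1→P1 1, #2→P5 2, #3→P5 1, #4→P1 4, #5→P5 6, #6→P5 4
  busing cost 18, fixed 9 → total 27.
Compare {P2, P5}: busing cost 16 + fixed 12 = 28.
Compare {P5}: busing cost 24 + fixed 5 = 29.
Compare {P3, P5}: busing cost 18 + fixed 12 = 30.
All other subsets cost ≥ 28. Minimum total cost: 27.

27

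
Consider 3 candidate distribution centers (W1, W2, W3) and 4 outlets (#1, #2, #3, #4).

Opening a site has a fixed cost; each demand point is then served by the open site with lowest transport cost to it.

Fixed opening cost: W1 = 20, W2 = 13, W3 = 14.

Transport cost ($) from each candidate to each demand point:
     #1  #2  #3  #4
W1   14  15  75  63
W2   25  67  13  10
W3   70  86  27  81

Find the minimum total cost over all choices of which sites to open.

Open {W1, W2}: assign each demand point to its cheapest open site.
  #1→W1 14, #2→W1 15, #3→W2 13, #4→W2 10
  transport cost 52, fixed 33 → total 85.
Compare {W1, W2, W3}: transport cost 52 + fixed 47 = 99.
Compare {W2}: transport cost 115 + fixed 13 = 128.
Compare {W2, W3}: transport cost 115 + fixed 27 = 142.
All other subsets cost ≥ 99. Minimum total cost: 85.

85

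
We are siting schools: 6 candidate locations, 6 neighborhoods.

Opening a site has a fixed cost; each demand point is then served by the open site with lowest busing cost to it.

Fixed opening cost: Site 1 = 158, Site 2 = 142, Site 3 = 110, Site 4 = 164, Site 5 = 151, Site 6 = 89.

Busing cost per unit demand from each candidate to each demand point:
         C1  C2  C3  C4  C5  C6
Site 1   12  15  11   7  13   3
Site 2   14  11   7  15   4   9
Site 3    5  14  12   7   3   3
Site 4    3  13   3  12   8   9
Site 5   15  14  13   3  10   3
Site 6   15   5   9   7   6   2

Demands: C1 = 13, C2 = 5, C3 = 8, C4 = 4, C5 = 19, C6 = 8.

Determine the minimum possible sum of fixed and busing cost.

Open {Site 3}: assign each demand point to its cheapest open site.
  C1→Site 3 13×5=65, C2→Site 3 5×14=70, C3→Site 3 8×12=96, C4→Site 3 4×7=28, C5→Site 3 19×3=57, C6→Site 3 8×3=24
  busing cost 340, fixed 110 → total 450.
Compare {Site 3, Site 6}: busing cost 263 + fixed 199 = 462.
Compare {Site 4, Site 6}: busing cost 246 + fixed 253 = 499.
Compare {Site 3, Site 4}: busing cost 237 + fixed 274 = 511.
All other subsets cost ≥ 462. Minimum total cost: 450.

450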